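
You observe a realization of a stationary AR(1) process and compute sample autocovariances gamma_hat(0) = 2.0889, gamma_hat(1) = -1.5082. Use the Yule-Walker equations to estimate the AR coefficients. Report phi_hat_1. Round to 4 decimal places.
\hat\phi_{1} = -0.7220

The Yule-Walker equations for an AR(p) process read, in matrix form,
  Gamma_p phi = r_p,   with   (Gamma_p)_{ij} = gamma(|i - j|),
                       (r_p)_i = gamma(i),   i,j = 1..p.
Substitute the sample gammas (Toeplitz matrix and right-hand side of size 1):
  Gamma_p = [[2.0889]]
  r_p     = [-1.5082]
With p = 1 this is the single equation gamma(0) phi_1 = gamma(1):
  phi_hat_1 = gamma(1) / gamma(0) = -1.5082 / 2.0889 = -0.7220.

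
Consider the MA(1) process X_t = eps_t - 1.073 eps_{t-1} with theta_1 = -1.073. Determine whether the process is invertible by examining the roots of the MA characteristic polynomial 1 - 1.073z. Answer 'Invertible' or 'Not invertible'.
\text{Not invertible}

The MA(q) characteristic polynomial is P(z) = 1 - 1.073z.
Invertibility requires all roots to lie outside the unit circle, i.e. |z| > 1 for every root.
This is linear in z: 1 + (-1.073) z = 0  =>  z = -1/(-1.073) = 0.931966,  |z| = 0.931966.
Moduli of all roots: 0.9320.
All moduli strictly greater than 1? No.
Verdict: Not invertible.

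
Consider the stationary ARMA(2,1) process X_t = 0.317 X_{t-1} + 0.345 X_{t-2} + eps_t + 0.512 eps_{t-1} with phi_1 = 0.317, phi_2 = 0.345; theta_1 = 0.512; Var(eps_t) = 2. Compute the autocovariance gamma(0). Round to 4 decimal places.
\gamma(0) = 5.2110

Multiply the model equation by X_{t-k} and take expectations. With theta_0 = psi_0 = 1 and psi_j the MA(infinity) weights, this gives
  gamma(k) - sum_i phi_i gamma(k-i) = c_k,
  c_k = sigma^2 * sum_{j=k..q} theta_j psi_{j-k}   (c_k = 0 for k > q),
using gamma(-m) = gamma(m).
psi-weights needed (psi_j = theta_j + sum_i phi_i psi_{j-i}):
  psi_1 = theta_1 + phi_1 = 0.512 + (0.317) = 0.829
Right-hand sides:
  c_0 = sigma^2 (1 + theta_1 psi_1) = 2 * (1 + (0.512)(0.829)) = 2 * 1.424448 = 2.848896
  c_1 = sigma^2 theta_1 = 2 * (0.512) = 1.024
  c_2 = 0
Equations for k = 0, 1, 2 (AR order 2, c_2 = 0):
  (E0) gamma(0) = phi_1 gamma(1) + phi_2 gamma(2) + c_0
  (E1) gamma(1) = phi_1 gamma(0) + phi_2 gamma(1) + c_1
  (E2) gamma(2) = phi_1 gamma(1) + phi_2 gamma(0)
From (E1): gamma(1) = A gamma(0) + B with
  A = phi_1 / (1 - phi_2) = 0.317 / 0.655 = 0.483969,   B = c_1 / (1 - phi_2) = 1.024 / 0.655 = 1.563359.
Insert (E2) into (E0): gamma(0) (1 - phi_2^2) = phi_1 (1 + phi_2) gamma(1) + c_0.
  phi_1 (1 + phi_2) = (0.317)(1.345) = 0.426365,   1 - phi_2^2 = 0.880975.
Replace gamma(1) by A gamma(0) + B and collect gamma(0):
  gamma(0) [0.880975 - (0.426365)(0.483969)] = (0.426365)(1.563359) + 2.848896
  gamma(0) * 0.674627 = 3.515457
  gamma(0) = 3.515457 / 0.674627 = 5.210962.
Therefore gamma(0) = 5.2110 (to 4 decimal places).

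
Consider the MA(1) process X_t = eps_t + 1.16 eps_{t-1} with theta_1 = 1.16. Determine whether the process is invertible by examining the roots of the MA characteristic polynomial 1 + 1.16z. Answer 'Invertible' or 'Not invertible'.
\text{Not invertible}

The MA(q) characteristic polynomial is P(z) = 1 + 1.16z.
Invertibility requires all roots to lie outside the unit circle, i.e. |z| > 1 for every root.
This is linear in z: 1 + (1.16) z = 0  =>  z = -1/(1.16) = -0.862069,  |z| = 0.862069.
Moduli of all roots: 0.8621.
All moduli strictly greater than 1? No.
Verdict: Not invertible.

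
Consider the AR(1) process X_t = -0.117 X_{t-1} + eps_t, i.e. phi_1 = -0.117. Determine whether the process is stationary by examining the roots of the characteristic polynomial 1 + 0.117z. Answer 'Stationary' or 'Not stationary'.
\text{Stationary}

The AR(p) characteristic polynomial is P(z) = 1 + 0.117z.
Stationarity requires all roots to lie outside the unit circle, i.e. |z| > 1 for every root.
This is linear in z: 1 + (0.117) z = 0  =>  z = -1/(0.117) = -8.547009,  |z| = 8.547009.
Moduli of all roots: 8.5470.
All moduli strictly greater than 1? Yes.
Verdict: Stationary.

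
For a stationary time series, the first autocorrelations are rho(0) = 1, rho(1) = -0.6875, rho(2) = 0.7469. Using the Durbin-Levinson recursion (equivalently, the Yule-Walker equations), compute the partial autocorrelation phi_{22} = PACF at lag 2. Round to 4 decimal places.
\phi_{22} = 0.5200

The PACF at lag k is phi_{kk}, the last component of the solution
to the Yule-Walker system G_k phi = r_k where
  (G_k)_{ij} = rho(|i - j|), (r_k)_i = rho(i), i,j = 1..k.
Equivalently, Durbin-Levinson gives phi_{kk} iteratively:
  phi_{11} = rho(1)
  phi_{kk} = [rho(k) - sum_{j=1..k-1} phi_{k-1,j} rho(k-j)]
            / [1 - sum_{j=1..k-1} phi_{k-1,j} rho(j)],
  phi_{k,j} = phi_{k-1,j} - phi_{kk} phi_{k-1,k-j},  j = 1..k-1.
Step k = 1:
  phi_11 = rho(1) = -0.6875.
Step k = 2:
  phi_22 = [rho(2) - phi_11 rho(1)] / [1 - phi_11 rho(1)] = [0.7469 - (-0.6875)(-0.6875)] / [1 - (-0.6875)(-0.6875)]
         = 0.27424375 / 0.52734375 = 0.52.
Therefore phi_{22} = 0.5200.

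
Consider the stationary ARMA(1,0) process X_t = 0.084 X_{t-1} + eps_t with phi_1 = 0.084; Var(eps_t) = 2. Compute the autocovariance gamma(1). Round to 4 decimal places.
\gamma(1) = 0.1692

Multiply the model equation by X_{t-k} and take expectations. With theta_0 = psi_0 = 1 and psi_j the MA(infinity) weights, this gives
  gamma(k) - sum_i phi_i gamma(k-i) = c_k,
  c_k = sigma^2 * sum_{j=k..q} theta_j psi_{j-k}   (c_k = 0 for k > q),
using gamma(-m) = gamma(m).
Pure AR (q = 0): c_0 = sigma^2 = 2, c_k = 0 for k >= 1.
Equations for k = 0 and k = 1 (AR order 1):
  gamma(0) = phi_1 gamma(1) + c_0
  gamma(1) = phi_1 gamma(0) + c_1
Substituting the second into the first: gamma(0) (1 - phi_1^2) = c_0 + phi_1 c_1, so
  gamma(0) = c_0 / (1 - phi_1^2) = 2 / (1 - (0.084)^2) = 2 / 0.992944 = 2.014212.
  gamma(1) = phi_1 gamma(0) = (0.084)(2.014212) = 0.169194.
Therefore gamma(1) = 0.1692 (to 4 decimal places).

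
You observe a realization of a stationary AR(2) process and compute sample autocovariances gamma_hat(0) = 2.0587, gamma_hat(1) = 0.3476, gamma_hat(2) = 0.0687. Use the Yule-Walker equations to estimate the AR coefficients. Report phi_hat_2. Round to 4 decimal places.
\hat\phi_{2} = 0.0050

The Yule-Walker equations for an AR(p) process read, in matrix form,
  Gamma_p phi = r_p,   with   (Gamma_p)_{ij} = gamma(|i - j|),
                       (r_p)_i = gamma(i),   i,j = 1..p.
Substitute the sample gammas (Toeplitz matrix and right-hand side of size 2):
  Gamma_p = [[2.0587, 0.3476], [0.3476, 2.0587]]
  r_p     = [0.3476, 0.0687]
Written out:
  2.0587 phi_1 + 0.3476 phi_2 = 0.3476
  0.3476 phi_1 + 2.0587 phi_2 = 0.0687
Solve by Cramer's rule:
  det = gamma(0)^2 - gamma(1)^2 = (2.0587)^2 - (0.3476)^2 = 4.23824569 - 0.12082576 = 4.11741993
  phi_hat_1 = [gamma(1) gamma(0) - gamma(1) gamma(2)] / det = [(0.3476)(2.0587) - (0.3476)(0.0687)] / 4.11741993 = 0.691724 / 4.11741993 = 0.168
  phi_hat_2 = [gamma(0) gamma(2) - gamma(1)^2] / det = [(2.0587)(0.0687) - (0.3476)^2] / 4.11741993 = 0.02060693 / 4.11741993 = 0.005
So phi_hat = [0.1680, 0.0050].
Therefore phi_hat_2 = 0.0050.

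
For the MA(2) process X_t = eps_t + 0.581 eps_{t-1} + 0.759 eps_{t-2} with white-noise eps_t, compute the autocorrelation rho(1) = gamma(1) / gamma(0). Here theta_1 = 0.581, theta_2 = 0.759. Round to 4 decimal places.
\rho(1) = 0.5340

For an MA(q) process with theta_0 = 1, the autocovariance is
  gamma(k) = sigma^2 * sum_{i=0..q-k} theta_i * theta_{i+k},
and rho(k) = gamma(k) / gamma(0). Sigma^2 cancels.
  numerator   = (1)*(0.581) + (0.581)*(0.759) = 1.021979.
  denominator = (1)^2 + (0.581)^2 + (0.759)^2 = 1.913642.
  rho(1) = 1.021979 / 1.913642 = 0.5340.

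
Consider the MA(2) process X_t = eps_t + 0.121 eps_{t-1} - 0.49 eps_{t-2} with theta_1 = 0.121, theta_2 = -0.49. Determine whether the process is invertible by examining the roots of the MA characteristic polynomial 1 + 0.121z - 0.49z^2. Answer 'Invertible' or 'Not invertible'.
\text{Invertible}

The MA(q) characteristic polynomial is P(z) = 1 + 0.121z - 0.49z^2.
Invertibility requires all roots to lie outside the unit circle, i.e. |z| > 1 for every root.
Set 1 + (0.121) z + (-0.49) z^2 = 0, i.e. a z^2 + b z + c = 0 with a = -0.49, b = 0.121, c = 1.
Discriminant D = b^2 - 4ac = (0.121)^2 - 4*(-0.49)*1 = 0.014641 - (-1.96) = 1.974641.
D >= 0, so the roots are real: z = (-b +/- sqrt(D)) / (2a) = (-0.121 +/- 1.405219) / (-0.98).
  z_1 = (-0.121 + 1.405219) / (-0.98) = -1.3104,   |z_1| = 1.3104.
  z_2 = (-0.121 - 1.405219) / (-0.98) = 1.5574,   |z_2| = 1.5574.
Moduli of all roots: 1.3104, 1.5574.
All moduli strictly greater than 1? Yes.
Verdict: Invertible.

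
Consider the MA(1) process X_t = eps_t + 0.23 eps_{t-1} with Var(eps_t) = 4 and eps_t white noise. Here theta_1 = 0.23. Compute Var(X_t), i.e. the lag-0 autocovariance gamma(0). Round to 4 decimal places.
\gamma(0) = 4.2116

For an MA(q) process X_t = eps_t + sum_i theta_i eps_{t-i} with
Var(eps_t) = sigma^2, the variance is
  gamma(0) = sigma^2 * (1 + sum_i theta_i^2).
  sum_i theta_i^2 = (0.23)^2 = 0.0529.
  gamma(0) = 4 * (1 + 0.0529) = 4 * 1.0529 = 4.2116.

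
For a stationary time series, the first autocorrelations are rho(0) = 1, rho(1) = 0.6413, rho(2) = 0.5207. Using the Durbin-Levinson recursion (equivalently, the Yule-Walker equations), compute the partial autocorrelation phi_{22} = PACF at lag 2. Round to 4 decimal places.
\phi_{22} = 0.1859

The PACF at lag k is phi_{kk}, the last component of the solution
to the Yule-Walker system G_k phi = r_k where
  (G_k)_{ij} = rho(|i - j|), (r_k)_i = rho(i), i,j = 1..k.
Equivalently, Durbin-Levinson gives phi_{kk} iteratively:
  phi_{11} = rho(1)
  phi_{kk} = [rho(k) - sum_{j=1..k-1} phi_{k-1,j} rho(k-j)]
            / [1 - sum_{j=1..k-1} phi_{k-1,j} rho(j)],
  phi_{k,j} = phi_{k-1,j} - phi_{kk} phi_{k-1,k-j},  j = 1..k-1.
Step k = 1:
  phi_11 = rho(1) = 0.6413.
Step k = 2:
  phi_22 = [rho(2) - phi_11 rho(1)] / [1 - phi_11 rho(1)] = [0.5207 - (0.6413)(0.6413)] / [1 - (0.6413)(0.6413)]
         = 0.10943431 / 0.58873431 = 0.1859.
Therefore phi_{22} = 0.1859.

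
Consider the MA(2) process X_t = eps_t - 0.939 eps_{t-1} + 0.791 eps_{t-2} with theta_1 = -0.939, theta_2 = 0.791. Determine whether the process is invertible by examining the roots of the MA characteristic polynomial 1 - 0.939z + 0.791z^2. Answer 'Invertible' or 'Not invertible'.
\text{Invertible}

The MA(q) characteristic polynomial is P(z) = 1 - 0.939z + 0.791z^2.
Invertibility requires all roots to lie outside the unit circle, i.e. |z| > 1 for every root.
Set 1 + (-0.939) z + (0.791) z^2 = 0, i.e. a z^2 + b z + c = 0 with a = 0.791, b = -0.939, c = 1.
Discriminant D = b^2 - 4ac = (-0.939)^2 - 4*(0.791)*1 = 0.881721 - (3.164) = -2.282279.
D < 0, so the roots are the complex-conjugate pair z = (-b +/- i sqrt(-D)) / (2a) = 0.5936 +/- 0.9549i.
For a conjugate pair |z|^2 = z * conj(z) = (product of roots) = c/a = 1/(0.791) = 1.264223, so |z| = sqrt(1.264223) = 1.1244 for both roots.
Moduli of all roots: 1.1244, 1.1244.
All moduli strictly greater than 1? Yes.
Verdict: Invertible.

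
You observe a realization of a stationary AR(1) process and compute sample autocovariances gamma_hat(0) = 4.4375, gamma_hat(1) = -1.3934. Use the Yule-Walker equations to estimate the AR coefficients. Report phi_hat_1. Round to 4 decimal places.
\hat\phi_{1} = -0.3140

The Yule-Walker equations for an AR(p) process read, in matrix form,
  Gamma_p phi = r_p,   with   (Gamma_p)_{ij} = gamma(|i - j|),
                       (r_p)_i = gamma(i),   i,j = 1..p.
Substitute the sample gammas (Toeplitz matrix and right-hand side of size 1):
  Gamma_p = [[4.4375]]
  r_p     = [-1.3934]
With p = 1 this is the single equation gamma(0) phi_1 = gamma(1):
  phi_hat_1 = gamma(1) / gamma(0) = -1.3934 / 4.4375 = -0.3140.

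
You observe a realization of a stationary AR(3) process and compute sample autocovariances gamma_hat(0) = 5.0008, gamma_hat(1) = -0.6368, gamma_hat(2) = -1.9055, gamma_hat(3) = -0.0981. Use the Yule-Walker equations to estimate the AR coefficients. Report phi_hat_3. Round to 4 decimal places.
\hat\phi_{3} = -0.1690

The Yule-Walker equations for an AR(p) process read, in matrix form,
  Gamma_p phi = r_p,   with   (Gamma_p)_{ij} = gamma(|i - j|),
                       (r_p)_i = gamma(i),   i,j = 1..p.
Substitute the sample gammas (Toeplitz matrix and right-hand side of size 3):
  Gamma_p = [[5.0008, -0.6368, -1.9055], [-0.6368, 5.0008, -0.6368], [-1.9055, -0.6368, 5.0008]]
  r_p     = [-0.6368, -1.9055, -0.0981]
Written out (R1..R3):
  (R1) 5.0008 phi_1 - 0.6368 phi_2 - 1.9055 phi_3 = -0.6368
  (R2) -0.6368 phi_1 + 5.0008 phi_2 - 0.6368 phi_3 = -1.9055
  (R3) -1.9055 phi_1 - 0.6368 phi_2 + 5.0008 phi_3 = -0.0981
Gaussian elimination:
  R2 <- R2 - (-0.6368/5.0008) R1 = R2 - (-0.12734) R1:  4.91971 phi_2 - 0.879446 phi_3 = -1.98659
  R3 <- R3 - (-1.9055/5.0008) R1 = R3 - (-0.381039) R1:  -0.879446 phi_2 + 4.27473 phi_3 = -0.340746
  R3 <- R3 - (-0.879446/4.91971) R2 = R3 - (-0.17876) R2:  4.117521 phi_3 = -0.695868
Back-substitution:
  phi_hat_3 = -0.695868 / 4.117521 = -0.169002
  phi_hat_2 = (-1.98659 - (-0.879446)(-0.169002)) / 4.91971 = -0.434013
  phi_hat_1 = (-0.6368 - (-0.6368)(-0.434013) - (-1.9055)(-0.169002)) / 5.0008 = -0.247003
So phi_hat = [-0.2470, -0.4340, -0.1690].
Therefore phi_hat_3 = -0.1690.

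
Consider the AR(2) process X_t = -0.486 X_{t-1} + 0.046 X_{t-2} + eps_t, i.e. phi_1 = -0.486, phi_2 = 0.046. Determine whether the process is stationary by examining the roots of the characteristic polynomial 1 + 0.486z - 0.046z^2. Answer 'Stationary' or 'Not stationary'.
\text{Stationary}

The AR(p) characteristic polynomial is P(z) = 1 + 0.486z - 0.046z^2.
Stationarity requires all roots to lie outside the unit circle, i.e. |z| > 1 for every root.
Set 1 + (0.486) z + (-0.046) z^2 = 0, i.e. a z^2 + b z + c = 0 with a = -0.046, b = 0.486, c = 1.
Discriminant D = b^2 - 4ac = (0.486)^2 - 4*(-0.046)*1 = 0.236196 - (-0.184) = 0.420196.
D >= 0, so the roots are real: z = (-b +/- sqrt(D)) / (2a) = (-0.486 +/- 0.648225) / (-0.092).
  z_1 = (-0.486 + 0.648225) / (-0.092) = -1.7633,   |z_1| = 1.7633.
  z_2 = (-0.486 - 0.648225) / (-0.092) = 12.3285,   |z_2| = 12.3285.
Moduli of all roots: 1.7633, 12.3285.
All moduli strictly greater than 1? Yes.
Verdict: Stationary.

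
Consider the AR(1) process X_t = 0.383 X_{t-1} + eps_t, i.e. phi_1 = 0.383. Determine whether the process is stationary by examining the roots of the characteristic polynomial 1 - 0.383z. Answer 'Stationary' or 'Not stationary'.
\text{Stationary}

The AR(p) characteristic polynomial is P(z) = 1 - 0.383z.
Stationarity requires all roots to lie outside the unit circle, i.e. |z| > 1 for every root.
This is linear in z: 1 + (-0.383) z = 0  =>  z = -1/(-0.383) = 2.610966,  |z| = 2.610966.
Moduli of all roots: 2.6110.
All moduli strictly greater than 1? Yes.
Verdict: Stationary.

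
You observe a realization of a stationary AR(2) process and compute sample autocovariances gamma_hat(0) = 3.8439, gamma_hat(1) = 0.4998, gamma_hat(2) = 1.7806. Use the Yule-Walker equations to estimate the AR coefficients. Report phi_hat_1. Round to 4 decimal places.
\hat\phi_{1} = 0.0710

The Yule-Walker equations for an AR(p) process read, in matrix form,
  Gamma_p phi = r_p,   with   (Gamma_p)_{ij} = gamma(|i - j|),
                       (r_p)_i = gamma(i),   i,j = 1..p.
Substitute the sample gammas (Toeplitz matrix and right-hand side of size 2):
  Gamma_p = [[3.8439, 0.4998], [0.4998, 3.8439]]
  r_p     = [0.4998, 1.7806]
Written out:
  3.8439 phi_1 + 0.4998 phi_2 = 0.4998
  0.4998 phi_1 + 3.8439 phi_2 = 1.7806
Solve by Cramer's rule:
  det = gamma(0)^2 - gamma(1)^2 = (3.8439)^2 - (0.4998)^2 = 14.77556721 - 0.24980004 = 14.52576717
  phi_hat_1 = [gamma(1) gamma(0) - gamma(1) gamma(2)] / det = [(0.4998)(3.8439) - (0.4998)(1.7806)] / 14.52576717 = 1.03123734 / 14.52576717 = 0.071
  phi_hat_2 = [gamma(0) gamma(2) - gamma(1)^2] / det = [(3.8439)(1.7806) - (0.4998)^2] / 14.52576717 = 6.5946483 / 14.52576717 = 0.454
So phi_hat = [0.0710, 0.4540].
Therefore phi_hat_1 = 0.0710.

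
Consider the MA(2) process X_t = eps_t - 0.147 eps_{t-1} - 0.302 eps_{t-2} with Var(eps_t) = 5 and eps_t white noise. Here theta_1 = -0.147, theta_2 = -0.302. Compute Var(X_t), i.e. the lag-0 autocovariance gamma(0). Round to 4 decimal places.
\gamma(0) = 5.5641

For an MA(q) process X_t = eps_t + sum_i theta_i eps_{t-i} with
Var(eps_t) = sigma^2, the variance is
  gamma(0) = sigma^2 * (1 + sum_i theta_i^2).
  sum_i theta_i^2 = (-0.147)^2 + (-0.302)^2 = 0.021609 + 0.091204 = 0.112813.
  gamma(0) = 5 * (1 + 0.112813) = 5 * 1.112813 = 5.564065, which rounds to 5.5641.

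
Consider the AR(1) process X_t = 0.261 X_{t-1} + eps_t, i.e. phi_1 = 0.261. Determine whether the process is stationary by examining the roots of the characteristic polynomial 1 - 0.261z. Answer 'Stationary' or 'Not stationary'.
\text{Stationary}

The AR(p) characteristic polynomial is P(z) = 1 - 0.261z.
Stationarity requires all roots to lie outside the unit circle, i.e. |z| > 1 for every root.
This is linear in z: 1 + (-0.261) z = 0  =>  z = -1/(-0.261) = 3.831418,  |z| = 3.831418.
Moduli of all roots: 3.8314.
All moduli strictly greater than 1? Yes.
Verdict: Stationary.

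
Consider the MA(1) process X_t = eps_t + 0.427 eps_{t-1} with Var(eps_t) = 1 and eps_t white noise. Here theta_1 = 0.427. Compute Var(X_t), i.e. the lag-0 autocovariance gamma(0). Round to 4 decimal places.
\gamma(0) = 1.1823

For an MA(q) process X_t = eps_t + sum_i theta_i eps_{t-i} with
Var(eps_t) = sigma^2, the variance is
  gamma(0) = sigma^2 * (1 + sum_i theta_i^2).
  sum_i theta_i^2 = (0.427)^2 = 0.182329.
  gamma(0) = 1 * (1 + 0.182329) = 1 * 1.182329 = 1.182329, which rounds to 1.1823.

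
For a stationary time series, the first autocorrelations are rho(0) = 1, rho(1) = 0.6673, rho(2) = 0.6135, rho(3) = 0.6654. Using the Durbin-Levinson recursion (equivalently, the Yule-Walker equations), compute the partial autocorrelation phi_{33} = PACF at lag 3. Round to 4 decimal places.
\phi_{33} = 0.3530

The PACF at lag k is phi_{kk}, the last component of the solution
to the Yule-Walker system G_k phi = r_k where
  (G_k)_{ij} = rho(|i - j|), (r_k)_i = rho(i), i,j = 1..k.
Equivalently, Durbin-Levinson gives phi_{kk} iteratively:
  phi_{11} = rho(1)
  phi_{kk} = [rho(k) - sum_{j=1..k-1} phi_{k-1,j} rho(k-j)]
            / [1 - sum_{j=1..k-1} phi_{k-1,j} rho(j)],
  phi_{k,j} = phi_{k-1,j} - phi_{kk} phi_{k-1,k-j},  j = 1..k-1.
Step k = 1:
  phi_11 = rho(1) = 0.6673.
Step k = 2:
  phi_22 = [rho(2) - phi_11 rho(1)] / [1 - phi_11 rho(1)] = [0.6135 - (0.6673)(0.6673)] / [1 - (0.6673)(0.6673)]
         = 0.16821071 / 0.55471071 = 0.30324.
  Update: phi_21 = phi_11 - phi_22 phi_11 = 0.6673 - (0.30324)(0.6673) = 0.464948.
Step k = 3:
  phi_33 = [rho(3) - phi_21 rho(2) - phi_22 rho(1)] / [1 - phi_21 rho(1) - phi_22 rho(2)]
    numerator   = 0.6654 - (0.464948)(0.6135) - (0.30324)(0.6673) = 0.17780227
    denominator = 1 - (0.464948)(0.6673) - (0.30324)(0.6135) = 0.50370242
  phi_33 = 0.17780227 / 0.50370242 = 0.353.
Therefore phi_{33} = 0.3530.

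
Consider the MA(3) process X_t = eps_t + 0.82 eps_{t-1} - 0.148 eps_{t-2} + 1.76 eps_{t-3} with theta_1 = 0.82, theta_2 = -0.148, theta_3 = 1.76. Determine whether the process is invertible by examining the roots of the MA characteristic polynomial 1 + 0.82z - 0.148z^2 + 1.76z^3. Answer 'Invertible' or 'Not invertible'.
\text{Not invertible}

The MA(q) characteristic polynomial is P(z) = 1 + 0.82z - 0.148z^2 + 1.76z^3.
Invertibility requires all roots to lie outside the unit circle, i.e. |z| > 1 for every root.
Degree 3: look for a simple real root z0 first, then factor out (1 - z/z0) and solve the remaining quadratic.
Testing z0 = -0.625: P(-0.625) = 1 + (0.82)(-0.625) + (-0.148)(-0.625)^2 + (1.76)(-0.625)^3
  = 1 + (-0.5125) + (-0.057812) + (-0.429688) = 0.  So z_0 = -0.625 is a root, |z_0| = 0.625.
Divide out the factor (1 + 1.6 z) = (1 - z/z0) (since 1/z0 = -1.6):
  P(z) = (1 + 1.6 z)(1 + (-0.78) z + (1.1) z^2)
  [check: z-coef -0.78 - (-1.6) = 0.82; z^2-coef 1.1 - (-1.6)(-0.78) = -0.148; z^3-coef -(-1.6)(1.1) = 1.76.]
Remaining roots from the quadratic factor 1 + (-0.78) z + (1.1) z^2:
  Set 1 + (-0.78) z + (1.1) z^2 = 0, i.e. a z^2 + b z + c = 0 with a = 1.1, b = -0.78, c = 1.
  Discriminant D = b^2 - 4ac = (-0.78)^2 - 4*(1.1)*1 = 0.6084 - (4.4) = -3.7916.
  D < 0, so the roots are the complex-conjugate pair z = (-b +/- i sqrt(-D)) / (2a) = 0.3545 +/- 0.8851i.
  For a conjugate pair |z|^2 = z * conj(z) = (product of roots) = c/a = 1/(1.1) = 0.909091, so |z| = sqrt(0.909091) = 0.9535 for both roots.
Moduli of all roots: 0.6250, 0.9535, 0.9535.
All moduli strictly greater than 1? No.
Verdict: Not invertible.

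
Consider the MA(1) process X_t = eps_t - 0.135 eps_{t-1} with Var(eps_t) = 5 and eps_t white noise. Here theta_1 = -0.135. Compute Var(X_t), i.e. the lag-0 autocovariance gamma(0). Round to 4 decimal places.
\gamma(0) = 5.0911

For an MA(q) process X_t = eps_t + sum_i theta_i eps_{t-i} with
Var(eps_t) = sigma^2, the variance is
  gamma(0) = sigma^2 * (1 + sum_i theta_i^2).
  sum_i theta_i^2 = (-0.135)^2 = 0.018225.
  gamma(0) = 5 * (1 + 0.018225) = 5 * 1.018225 = 5.091125, which rounds to 5.0911.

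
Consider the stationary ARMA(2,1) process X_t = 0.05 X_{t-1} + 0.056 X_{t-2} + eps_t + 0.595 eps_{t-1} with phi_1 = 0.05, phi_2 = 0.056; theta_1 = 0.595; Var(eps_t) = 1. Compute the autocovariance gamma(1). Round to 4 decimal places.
\gamma(1) = 0.7058

Multiply the model equation by X_{t-k} and take expectations. With theta_0 = psi_0 = 1 and psi_j the MA(infinity) weights, this gives
  gamma(k) - sum_i phi_i gamma(k-i) = c_k,
  c_k = sigma^2 * sum_{j=k..q} theta_j psi_{j-k}   (c_k = 0 for k > q),
using gamma(-m) = gamma(m).
psi-weights needed (psi_j = theta_j + sum_i phi_i psi_{j-i}):
  psi_1 = theta_1 + phi_1 = 0.595 + (0.05) = 0.645
Right-hand sides:
  c_0 = sigma^2 (1 + theta_1 psi_1) = 1 * (1 + (0.595)(0.645)) = 1 * 1.383775 = 1.383775
  c_1 = sigma^2 theta_1 = 1 * (0.595) = 0.595
  c_2 = 0
Equations for k = 0, 1, 2 (AR order 2, c_2 = 0):
  (E0) gamma(0) = phi_1 gamma(1) + phi_2 gamma(2) + c_0
  (E1) gamma(1) = phi_1 gamma(0) + phi_2 gamma(1) + c_1
  (E2) gamma(2) = phi_1 gamma(1) + phi_2 gamma(0)
From (E1): gamma(1) = A gamma(0) + B with
  A = phi_1 / (1 - phi_2) = 0.05 / 0.944 = 0.052966,   B = c_1 / (1 - phi_2) = 0.595 / 0.944 = 0.630297.
Insert (E2) into (E0): gamma(0) (1 - phi_2^2) = phi_1 (1 + phi_2) gamma(1) + c_0.
  phi_1 (1 + phi_2) = (0.05)(1.056) = 0.0528,   1 - phi_2^2 = 0.996864.
Replace gamma(1) by A gamma(0) + B and collect gamma(0):
  gamma(0) [0.996864 - (0.0528)(0.052966)] = (0.0528)(0.630297) + 1.383775
  gamma(0) * 0.994067 = 1.417055
  gamma(0) = 1.417055 / 0.994067 = 1.425512.
  gamma(1) = A gamma(0) + B = (0.052966)(1.425512) + (0.630297) = 0.7058.
Therefore gamma(1) = 0.7058 (to 4 decimal places).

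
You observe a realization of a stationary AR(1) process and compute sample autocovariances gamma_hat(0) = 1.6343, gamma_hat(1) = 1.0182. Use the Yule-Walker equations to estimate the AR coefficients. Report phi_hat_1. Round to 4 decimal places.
\hat\phi_{1} = 0.6230

The Yule-Walker equations for an AR(p) process read, in matrix form,
  Gamma_p phi = r_p,   with   (Gamma_p)_{ij} = gamma(|i - j|),
                       (r_p)_i = gamma(i),   i,j = 1..p.
Substitute the sample gammas (Toeplitz matrix and right-hand side of size 1):
  Gamma_p = [[1.6343]]
  r_p     = [1.0182]
With p = 1 this is the single equation gamma(0) phi_1 = gamma(1):
  phi_hat_1 = gamma(1) / gamma(0) = 1.0182 / 1.6343 = 0.6230.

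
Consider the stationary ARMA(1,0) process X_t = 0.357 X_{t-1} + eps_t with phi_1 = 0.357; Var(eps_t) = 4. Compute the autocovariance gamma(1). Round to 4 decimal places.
\gamma(1) = 1.6366

Multiply the model equation by X_{t-k} and take expectations. With theta_0 = psi_0 = 1 and psi_j the MA(infinity) weights, this gives
  gamma(k) - sum_i phi_i gamma(k-i) = c_k,
  c_k = sigma^2 * sum_{j=k..q} theta_j psi_{j-k}   (c_k = 0 for k > q),
using gamma(-m) = gamma(m).
Pure AR (q = 0): c_0 = sigma^2 = 4, c_k = 0 for k >= 1.
Equations for k = 0 and k = 1 (AR order 1):
  gamma(0) = phi_1 gamma(1) + c_0
  gamma(1) = phi_1 gamma(0) + c_1
Substituting the second into the first: gamma(0) (1 - phi_1^2) = c_0 + phi_1 c_1, so
  gamma(0) = c_0 / (1 - phi_1^2) = 4 / (1 - (0.357)^2) = 4 / 0.872551 = 4.584259.
  gamma(1) = phi_1 gamma(0) = (0.357)(4.584259) = 1.636581.
Therefore gamma(1) = 1.6366 (to 4 decimal places).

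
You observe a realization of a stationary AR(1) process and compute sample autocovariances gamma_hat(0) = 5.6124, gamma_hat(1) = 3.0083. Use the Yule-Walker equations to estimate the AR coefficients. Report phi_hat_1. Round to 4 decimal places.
\hat\phi_{1} = 0.5360

The Yule-Walker equations for an AR(p) process read, in matrix form,
  Gamma_p phi = r_p,   with   (Gamma_p)_{ij} = gamma(|i - j|),
                       (r_p)_i = gamma(i),   i,j = 1..p.
Substitute the sample gammas (Toeplitz matrix and right-hand side of size 1):
  Gamma_p = [[5.6124]]
  r_p     = [3.0083]
With p = 1 this is the single equation gamma(0) phi_1 = gamma(1):
  phi_hat_1 = gamma(1) / gamma(0) = 3.0083 / 5.6124 = 0.5360.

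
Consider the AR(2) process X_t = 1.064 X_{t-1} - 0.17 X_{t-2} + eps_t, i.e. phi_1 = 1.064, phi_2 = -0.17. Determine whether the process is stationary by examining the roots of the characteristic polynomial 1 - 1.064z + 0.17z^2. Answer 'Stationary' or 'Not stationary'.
\text{Stationary}

The AR(p) characteristic polynomial is P(z) = 1 - 1.064z + 0.17z^2.
Stationarity requires all roots to lie outside the unit circle, i.e. |z| > 1 for every root.
Set 1 + (-1.064) z + (0.17) z^2 = 0, i.e. a z^2 + b z + c = 0 with a = 0.17, b = -1.064, c = 1.
Discriminant D = b^2 - 4ac = (-1.064)^2 - 4*(0.17)*1 = 1.132096 - (0.68) = 0.452096.
D >= 0, so the roots are real: z = (-b +/- sqrt(D)) / (2a) = (1.064 +/- 0.672381) / (0.34).
  z_1 = (1.064 + 0.672381) / (0.34) = 5.107,   |z_1| = 5.107.
  z_2 = (1.064 - 0.672381) / (0.34) = 1.1518,   |z_2| = 1.1518.
Moduli of all roots: 5.1070, 1.1518.
All moduli strictly greater than 1? Yes.
Verdict: Stationary.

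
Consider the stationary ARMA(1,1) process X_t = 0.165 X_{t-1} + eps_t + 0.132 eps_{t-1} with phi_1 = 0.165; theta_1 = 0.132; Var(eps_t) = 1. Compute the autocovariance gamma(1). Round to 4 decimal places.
\gamma(1) = 0.3120

Multiply the model equation by X_{t-k} and take expectations. With theta_0 = psi_0 = 1 and psi_j the MA(infinity) weights, this gives
  gamma(k) - sum_i phi_i gamma(k-i) = c_k,
  c_k = sigma^2 * sum_{j=k..q} theta_j psi_{j-k}   (c_k = 0 for k > q),
using gamma(-m) = gamma(m).
psi-weights needed (psi_j = theta_j + sum_i phi_i psi_{j-i}):
  psi_1 = theta_1 + phi_1 = 0.132 + (0.165) = 0.297
Right-hand sides:
  c_0 = sigma^2 (1 + theta_1 psi_1) = 1 * (1 + (0.132)(0.297)) = 1 * 1.039204 = 1.039204
  c_1 = sigma^2 theta_1 = 1 * (0.132) = 0.132
  c_2 = 0
Equations for k = 0 and k = 1 (AR order 1):
  gamma(0) = phi_1 gamma(1) + c_0
  gamma(1) = phi_1 gamma(0) + c_1
Substituting the second into the first: gamma(0) (1 - phi_1^2) = c_0 + phi_1 c_1, so
  gamma(0) = (c_0 + phi_1 c_1) / (1 - phi_1^2) = (1.039204 + (0.165)(0.132)) / (1 - (0.165)^2) = 1.060984 / 0.972775 = 1.090678.
  gamma(1) = phi_1 gamma(0) + c_1 = (0.165)(1.090678) + (0.132) = 0.311962.
Therefore gamma(1) = 0.3120 (to 4 decimal places).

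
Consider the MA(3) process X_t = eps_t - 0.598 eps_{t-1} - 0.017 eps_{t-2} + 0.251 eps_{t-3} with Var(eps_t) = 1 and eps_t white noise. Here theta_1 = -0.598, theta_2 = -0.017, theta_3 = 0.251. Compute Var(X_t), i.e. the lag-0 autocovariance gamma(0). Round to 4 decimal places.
\gamma(0) = 1.4209

For an MA(q) process X_t = eps_t + sum_i theta_i eps_{t-i} with
Var(eps_t) = sigma^2, the variance is
  gamma(0) = sigma^2 * (1 + sum_i theta_i^2).
  sum_i theta_i^2 = (-0.598)^2 + (-0.017)^2 + (0.251)^2 = 0.357604 + 0.000289 + 0.063001 = 0.420894.
  gamma(0) = 1 * (1 + 0.420894) = 1 * 1.420894 = 1.420894, which rounds to 1.4209.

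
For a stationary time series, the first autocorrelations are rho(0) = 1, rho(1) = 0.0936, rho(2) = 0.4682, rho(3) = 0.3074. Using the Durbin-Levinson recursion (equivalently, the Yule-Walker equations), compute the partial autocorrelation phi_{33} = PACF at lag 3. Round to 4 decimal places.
\phi_{33} = 0.3090

The PACF at lag k is phi_{kk}, the last component of the solution
to the Yule-Walker system G_k phi = r_k where
  (G_k)_{ij} = rho(|i - j|), (r_k)_i = rho(i), i,j = 1..k.
Equivalently, Durbin-Levinson gives phi_{kk} iteratively:
  phi_{11} = rho(1)
  phi_{kk} = [rho(k) - sum_{j=1..k-1} phi_{k-1,j} rho(k-j)]
            / [1 - sum_{j=1..k-1} phi_{k-1,j} rho(j)],
  phi_{k,j} = phi_{k-1,j} - phi_{kk} phi_{k-1,k-j},  j = 1..k-1.
Step k = 1:
  phi_11 = rho(1) = 0.0936.
Step k = 2:
  phi_22 = [rho(2) - phi_11 rho(1)] / [1 - phi_11 rho(1)] = [0.4682 - (0.0936)(0.0936)] / [1 - (0.0936)(0.0936)]
         = 0.45943904 / 0.99123904 = 0.4635.
  Update: phi_21 = phi_11 - phi_22 phi_11 = 0.0936 - (0.4635)(0.0936) = 0.050216.
Step k = 3:
  phi_33 = [rho(3) - phi_21 rho(2) - phi_22 rho(1)] / [1 - phi_21 rho(1) - phi_22 rho(2)]
    numerator   = 0.3074 - (0.050216)(0.4682) - (0.4635)(0.0936) = 0.24050509
    denominator = 1 - (0.050216)(0.0936) - (0.4635)(0.4682) = 0.77828916
  phi_33 = 0.24050509 / 0.77828916 = 0.309.
Therefore phi_{33} = 0.3090.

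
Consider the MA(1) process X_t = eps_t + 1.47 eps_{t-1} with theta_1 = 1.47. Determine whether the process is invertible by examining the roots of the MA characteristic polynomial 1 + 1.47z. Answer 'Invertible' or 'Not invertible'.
\text{Not invertible}

The MA(q) characteristic polynomial is P(z) = 1 + 1.47z.
Invertibility requires all roots to lie outside the unit circle, i.e. |z| > 1 for every root.
This is linear in z: 1 + (1.47) z = 0  =>  z = -1/(1.47) = -0.680272,  |z| = 0.680272.
Moduli of all roots: 0.6803.
All moduli strictly greater than 1? No.
Verdict: Not invertible.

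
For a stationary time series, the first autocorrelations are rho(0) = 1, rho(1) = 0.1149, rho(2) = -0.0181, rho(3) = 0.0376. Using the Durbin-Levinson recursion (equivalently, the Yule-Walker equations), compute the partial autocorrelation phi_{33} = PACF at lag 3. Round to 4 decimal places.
\phi_{33} = 0.0440

The PACF at lag k is phi_{kk}, the last component of the solution
to the Yule-Walker system G_k phi = r_k where
  (G_k)_{ij} = rho(|i - j|), (r_k)_i = rho(i), i,j = 1..k.
Equivalently, Durbin-Levinson gives phi_{kk} iteratively:
  phi_{11} = rho(1)
  phi_{kk} = [rho(k) - sum_{j=1..k-1} phi_{k-1,j} rho(k-j)]
            / [1 - sum_{j=1..k-1} phi_{k-1,j} rho(j)],
  phi_{k,j} = phi_{k-1,j} - phi_{kk} phi_{k-1,k-j},  j = 1..k-1.
Step k = 1:
  phi_11 = rho(1) = 0.1149.
Step k = 2:
  phi_22 = [rho(2) - phi_11 rho(1)] / [1 - phi_11 rho(1)] = [-0.0181 - (0.1149)(0.1149)] / [1 - (0.1149)(0.1149)]
         = -0.03130201 / 0.98679799 = -0.031721.
  Update: phi_21 = phi_11 - phi_22 phi_11 = 0.1149 - (-0.031721)(0.1149) = 0.118545.
Step k = 3:
  phi_33 = [rho(3) - phi_21 rho(2) - phi_22 rho(1)] / [1 - phi_21 rho(1) - phi_22 rho(2)]
    numerator   = 0.0376 - (0.118545)(-0.0181) - (-0.031721)(0.1149) = 0.04339038
    denominator = 1 - (0.118545)(0.1149) - (-0.031721)(-0.0181) = 0.98580507
  phi_33 = 0.04339038 / 0.98580507 = 0.044.
Therefore phi_{33} = 0.0440.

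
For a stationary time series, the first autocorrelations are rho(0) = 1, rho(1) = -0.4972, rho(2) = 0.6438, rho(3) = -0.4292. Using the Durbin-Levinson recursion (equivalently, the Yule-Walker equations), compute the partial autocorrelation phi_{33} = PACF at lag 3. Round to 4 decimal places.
\phi_{33} = -0.0291

The PACF at lag k is phi_{kk}, the last component of the solution
to the Yule-Walker system G_k phi = r_k where
  (G_k)_{ij} = rho(|i - j|), (r_k)_i = rho(i), i,j = 1..k.
Equivalently, Durbin-Levinson gives phi_{kk} iteratively:
  phi_{11} = rho(1)
  phi_{kk} = [rho(k) - sum_{j=1..k-1} phi_{k-1,j} rho(k-j)]
            / [1 - sum_{j=1..k-1} phi_{k-1,j} rho(j)],
  phi_{k,j} = phi_{k-1,j} - phi_{kk} phi_{k-1,k-j},  j = 1..k-1.
Step k = 1:
  phi_11 = rho(1) = -0.4972.
Step k = 2:
  phi_22 = [rho(2) - phi_11 rho(1)] / [1 - phi_11 rho(1)] = [0.6438 - (-0.4972)(-0.4972)] / [1 - (-0.4972)(-0.4972)]
         = 0.39659216 / 0.75279216 = 0.526828.
  Update: phi_21 = phi_11 - phi_22 phi_11 = -0.4972 - (0.526828)(-0.4972) = -0.235261.
Step k = 3:
  phi_33 = [rho(3) - phi_21 rho(2) - phi_22 rho(1)] / [1 - phi_21 rho(1) - phi_22 rho(2)]
    numerator   = -0.4292 - (-0.235261)(0.6438) - (0.526828)(-0.4972) = -0.01579997
    denominator = 1 - (-0.235261)(-0.4972) - (0.526828)(0.6438) = 0.54385621
  phi_33 = -0.01579997 / 0.54385621 = -0.0291.
Therefore phi_{33} = -0.0291.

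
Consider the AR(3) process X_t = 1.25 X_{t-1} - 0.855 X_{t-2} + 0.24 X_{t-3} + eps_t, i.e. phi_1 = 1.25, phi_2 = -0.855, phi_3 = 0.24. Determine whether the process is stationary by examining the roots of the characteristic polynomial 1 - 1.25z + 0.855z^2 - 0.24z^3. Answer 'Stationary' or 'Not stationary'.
\text{Stationary}

The AR(p) characteristic polynomial is P(z) = 1 - 1.25z + 0.855z^2 - 0.24z^3.
Stationarity requires all roots to lie outside the unit circle, i.e. |z| > 1 for every root.
Degree 3: look for a simple real root z0 first, then factor out (1 - z/z0) and solve the remaining quadratic.
Testing z0 = 2: P(2) = 1 + (-1.25)(2) + (0.855)(2)^2 + (-0.24)(2)^3
  = 1 + (-2.5) + (3.42) + (-1.92) = 0.  So z_0 = 2 is a root, |z_0| = 2.
Divide out the factor (1 - 0.5 z) = (1 - z/z0) (since 1/z0 = 0.5):
  P(z) = (1 - 0.5 z)(1 + (-0.75) z + (0.48) z^2)
  [check: z-coef -0.75 - (0.5) = -1.25; z^2-coef 0.48 - (0.5)(-0.75) = 0.855; z^3-coef -(0.5)(0.48) = -0.24.]
Remaining roots from the quadratic factor 1 + (-0.75) z + (0.48) z^2:
  Set 1 + (-0.75) z + (0.48) z^2 = 0, i.e. a z^2 + b z + c = 0 with a = 0.48, b = -0.75, c = 1.
  Discriminant D = b^2 - 4ac = (-0.75)^2 - 4*(0.48)*1 = 0.5625 - (1.92) = -1.3575.
  D < 0, so the roots are the complex-conjugate pair z = (-b +/- i sqrt(-D)) / (2a) = 0.7812 +/- 1.2137i.
  For a conjugate pair |z|^2 = z * conj(z) = (product of roots) = c/a = 1/(0.48) = 2.083333, so |z| = sqrt(2.083333) = 1.4434 for both roots.
Moduli of all roots: 2.0000, 1.4434, 1.4434.
All moduli strictly greater than 1? Yes.
Verdict: Stationary.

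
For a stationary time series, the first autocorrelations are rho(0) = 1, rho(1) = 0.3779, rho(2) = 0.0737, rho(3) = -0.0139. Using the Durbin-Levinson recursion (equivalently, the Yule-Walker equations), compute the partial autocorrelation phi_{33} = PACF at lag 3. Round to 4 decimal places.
\phi_{33} = -0.0159

The PACF at lag k is phi_{kk}, the last component of the solution
to the Yule-Walker system G_k phi = r_k where
  (G_k)_{ij} = rho(|i - j|), (r_k)_i = rho(i), i,j = 1..k.
Equivalently, Durbin-Levinson gives phi_{kk} iteratively:
  phi_{11} = rho(1)
  phi_{kk} = [rho(k) - sum_{j=1..k-1} phi_{k-1,j} rho(k-j)]
            / [1 - sum_{j=1..k-1} phi_{k-1,j} rho(j)],
  phi_{k,j} = phi_{k-1,j} - phi_{kk} phi_{k-1,k-j},  j = 1..k-1.
Step k = 1:
  phi_11 = rho(1) = 0.3779.
Step k = 2:
  phi_22 = [rho(2) - phi_11 rho(1)] / [1 - phi_11 rho(1)] = [0.0737 - (0.3779)(0.3779)] / [1 - (0.3779)(0.3779)]
         = -0.06910841 / 0.85719159 = -0.080622.
  Update: phi_21 = phi_11 - phi_22 phi_11 = 0.3779 - (-0.080622)(0.3779) = 0.408367.
Step k = 3:
  phi_33 = [rho(3) - phi_21 rho(2) - phi_22 rho(1)] / [1 - phi_21 rho(1) - phi_22 rho(2)]
    numerator   = -0.0139 - (0.408367)(0.0737) - (-0.080622)(0.3779) = -0.01352963
    denominator = 1 - (0.408367)(0.3779) - (-0.080622)(0.0737) = 0.85161994
  phi_33 = -0.01352963 / 0.85161994 = -0.0159.
Therefore phi_{33} = -0.0159.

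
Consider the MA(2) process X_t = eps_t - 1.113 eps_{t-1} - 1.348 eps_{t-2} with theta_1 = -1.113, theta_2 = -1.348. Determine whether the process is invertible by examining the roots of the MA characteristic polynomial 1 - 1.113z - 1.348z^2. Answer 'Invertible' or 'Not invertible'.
\text{Not invertible}

The MA(q) characteristic polynomial is P(z) = 1 - 1.113z - 1.348z^2.
Invertibility requires all roots to lie outside the unit circle, i.e. |z| > 1 for every root.
Set 1 + (-1.113) z + (-1.348) z^2 = 0, i.e. a z^2 + b z + c = 0 with a = -1.348, b = -1.113, c = 1.
Discriminant D = b^2 - 4ac = (-1.113)^2 - 4*(-1.348)*1 = 1.238769 - (-5.392) = 6.630769.
D >= 0, so the roots are real: z = (-b +/- sqrt(D)) / (2a) = (1.113 +/- 2.575028) / (-2.696).
  z_1 = (1.113 + 2.575028) / (-2.696) = -1.368,   |z_1| = 1.368.
  z_2 = (1.113 - 2.575028) / (-2.696) = 0.5423,   |z_2| = 0.5423.
Moduli of all roots: 1.3680, 0.5423.
All moduli strictly greater than 1? No.
Verdict: Not invertible.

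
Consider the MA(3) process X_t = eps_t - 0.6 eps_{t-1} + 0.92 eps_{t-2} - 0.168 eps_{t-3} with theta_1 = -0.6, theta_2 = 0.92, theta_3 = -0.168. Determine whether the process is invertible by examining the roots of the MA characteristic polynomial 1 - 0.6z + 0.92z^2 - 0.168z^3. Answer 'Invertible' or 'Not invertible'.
\text{Invertible}

The MA(q) characteristic polynomial is P(z) = 1 - 0.6z + 0.92z^2 - 0.168z^3.
Invertibility requires all roots to lie outside the unit circle, i.e. |z| > 1 for every root.
Degree 3: look for a simple real root z0 first, then factor out (1 - z/z0) and solve the remaining quadratic.
Testing z0 = 5: P(5) = 1 + (-0.6)(5) + (0.92)(5)^2 + (-0.168)(5)^3
  = 1 + (-3) + (23) + (-21) = 0.  So z_0 = 5 is a root, |z_0| = 5.
Divide out the factor (1 - 0.2 z) = (1 - z/z0) (since 1/z0 = 0.2):
  P(z) = (1 - 0.2 z)(1 + (-0.4) z + (0.84) z^2)
  [check: z-coef -0.4 - (0.2) = -0.6; z^2-coef 0.84 - (0.2)(-0.4) = 0.92; z^3-coef -(0.2)(0.84) = -0.168.]
Remaining roots from the quadratic factor 1 + (-0.4) z + (0.84) z^2:
  Set 1 + (-0.4) z + (0.84) z^2 = 0, i.e. a z^2 + b z + c = 0 with a = 0.84, b = -0.4, c = 1.
  Discriminant D = b^2 - 4ac = (-0.4)^2 - 4*(0.84)*1 = 0.16 - (3.36) = -3.2.
  D < 0, so the roots are the complex-conjugate pair z = (-b +/- i sqrt(-D)) / (2a) = 0.2381 +/- 1.0648i.
  For a conjugate pair |z|^2 = z * conj(z) = (product of roots) = c/a = 1/(0.84) = 1.190476, so |z| = sqrt(1.190476) = 1.0911 for both roots.
Moduli of all roots: 5.0000, 1.0911, 1.0911.
All moduli strictly greater than 1? Yes.
Verdict: Invertible.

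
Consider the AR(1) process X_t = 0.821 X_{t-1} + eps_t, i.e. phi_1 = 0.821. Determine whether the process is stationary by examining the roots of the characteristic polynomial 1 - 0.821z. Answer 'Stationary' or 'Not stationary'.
\text{Stationary}

The AR(p) characteristic polynomial is P(z) = 1 - 0.821z.
Stationarity requires all roots to lie outside the unit circle, i.e. |z| > 1 for every root.
This is linear in z: 1 + (-0.821) z = 0  =>  z = -1/(-0.821) = 1.218027,  |z| = 1.218027.
Moduli of all roots: 1.2180.
All moduli strictly greater than 1? Yes.
Verdict: Stationary.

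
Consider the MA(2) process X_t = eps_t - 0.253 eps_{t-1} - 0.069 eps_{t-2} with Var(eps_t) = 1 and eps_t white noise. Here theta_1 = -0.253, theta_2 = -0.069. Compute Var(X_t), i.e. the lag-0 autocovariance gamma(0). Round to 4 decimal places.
\gamma(0) = 1.0688

For an MA(q) process X_t = eps_t + sum_i theta_i eps_{t-i} with
Var(eps_t) = sigma^2, the variance is
  gamma(0) = sigma^2 * (1 + sum_i theta_i^2).
  sum_i theta_i^2 = (-0.253)^2 + (-0.069)^2 = 0.064009 + 0.004761 = 0.06877.
  gamma(0) = 1 * (1 + 0.06877) = 1 * 1.06877 = 1.06877, which rounds to 1.0688.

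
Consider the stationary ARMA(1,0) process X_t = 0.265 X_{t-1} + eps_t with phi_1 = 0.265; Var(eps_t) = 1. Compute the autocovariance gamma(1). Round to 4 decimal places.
\gamma(1) = 0.2850

Multiply the model equation by X_{t-k} and take expectations. With theta_0 = psi_0 = 1 and psi_j the MA(infinity) weights, this gives
  gamma(k) - sum_i phi_i gamma(k-i) = c_k,
  c_k = sigma^2 * sum_{j=k..q} theta_j psi_{j-k}   (c_k = 0 for k > q),
using gamma(-m) = gamma(m).
Pure AR (q = 0): c_0 = sigma^2 = 1, c_k = 0 for k >= 1.
Equations for k = 0 and k = 1 (AR order 1):
  gamma(0) = phi_1 gamma(1) + c_0
  gamma(1) = phi_1 gamma(0) + c_1
Substituting the second into the first: gamma(0) (1 - phi_1^2) = c_0 + phi_1 c_1, so
  gamma(0) = c_0 / (1 - phi_1^2) = 1 / (1 - (0.265)^2) = 1 / 0.929775 = 1.075529.
  gamma(1) = phi_1 gamma(0) = (0.265)(1.075529) = 0.285015.
Therefore gamma(1) = 0.2850 (to 4 decimal places).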